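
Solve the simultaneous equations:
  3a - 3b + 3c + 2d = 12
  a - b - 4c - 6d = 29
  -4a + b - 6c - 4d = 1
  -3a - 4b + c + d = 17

a = 0, b = -5, c = 3, d = -6

Row-reduce the augmented matrix:
R1 ← R1 / (3).
R2 ← R2 − 1·R1.
R3 ← R3 + 4·R1.
R4 ← R4 + 3·R1.
Swap R2 and R3.
R2 ← R2 / (-3).
R1 ← R1 + 1·R2.
R4 ← R4 + 7·R2.
R3 ← R3 / (-5).
R1 ← R1 − 5/3·R3.
R2 ← R2 − 2/3·R3.
R4 ← R4 − 26/3·R3.
R4 ← R4 / (-49/9).
R1 ← R1 + 10/9·R4.
R2 ← R2 + 4/9·R4.
R3 ← R3 − 4/3·R4.
Reading off the reduced rows gives a = 0, b = -5, c = 3, d = -6.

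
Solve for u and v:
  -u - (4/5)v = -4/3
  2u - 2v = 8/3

From equation 1: u = 4/3 − 4/5·v.
Substitute into equation 2 and solve: v = 0.
Then u = 4/3.

u = 4/3, v = 0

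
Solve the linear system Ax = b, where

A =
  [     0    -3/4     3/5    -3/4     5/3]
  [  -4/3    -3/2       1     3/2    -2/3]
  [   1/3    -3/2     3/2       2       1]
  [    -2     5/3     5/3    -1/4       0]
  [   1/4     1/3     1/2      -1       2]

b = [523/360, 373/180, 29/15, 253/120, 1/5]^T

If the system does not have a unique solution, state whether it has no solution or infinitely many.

Row-reduce the augmented matrix:
Swap R1 and R2.
R1 ← R1 / (-4/3).
R3 ← R3 − 1/3·R1.
R4 ← R4 + 2·R1.
R5 ← R5 − 1/4·R1.
R2 ← R2 / (-3/4).
R1 ← R1 − 9/8·R2.
R3 ← R3 + 15/8·R2.
R4 ← R4 − 47/12·R2.
R5 ← R5 − 5/96·R2.
R3 ← R3 / (1/4).
R1 ← R1 − 3/20·R3.
R2 ← R2 + 4/5·R3.
R4 ← R4 − 33/10·R3.
R5 ← R5 − 35/48·R3.
R4 ← R4 / (-3751/60).
R1 ← R1 + 24/5·R4.
R2 ← R2 − 73/5·R4.
R3 ← R3 − 17·R4.
R5 ← R5 + 79/6·R4.
R5 ← R5 / (163015/405108).
R1 ← R1 − 9865/11253·R5.
R2 ← R2 + 11716/33759·R5.
R3 ← R3 − 42880/33759·R5.
R4 ← R4 + 29000/33759·R5.
Reading off the reduced rows gives x_1 = 4/5, x_2 = -1, x_3 = 3, x_4 = -3/2, x_5 = -4/3.

x_1 = 4/5, x_2 = -1, x_3 = 3, x_4 = -3/2, x_5 = -4/3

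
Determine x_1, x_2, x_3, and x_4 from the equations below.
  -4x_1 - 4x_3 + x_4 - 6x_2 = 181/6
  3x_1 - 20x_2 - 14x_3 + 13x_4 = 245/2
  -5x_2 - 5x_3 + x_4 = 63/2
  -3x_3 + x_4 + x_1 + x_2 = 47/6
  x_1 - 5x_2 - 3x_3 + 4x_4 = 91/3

x_1 = 1/3, x_2 = -3, x_3 = -3, x_4 = 3/2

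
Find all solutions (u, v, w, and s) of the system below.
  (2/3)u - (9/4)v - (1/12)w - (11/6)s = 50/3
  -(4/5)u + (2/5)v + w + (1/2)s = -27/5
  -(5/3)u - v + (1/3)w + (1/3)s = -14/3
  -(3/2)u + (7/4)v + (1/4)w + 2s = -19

Row-reduce:
R1 ← R1 / (2/3).
R2 ← R2 + 4/5·R1.
R3 ← R3 + 5/3·R1.
R4 ← R4 + 3/2·R1.
R2 ← R2 / (-23/10).
R1 ← R1 + 27/8·R2.
R3 ← R3 + 53/8·R2.
R4 ← R4 + 53/16·R2.
R3 ← R3 / (-227/92).
R1 ← R1 + 133/92·R3.
R2 ← R2 + 9/23·R3.
R4 ← R4 + 227/184·R3.
Rank is 3 with 4 unknowns, leaving s free.

infinitely many solutions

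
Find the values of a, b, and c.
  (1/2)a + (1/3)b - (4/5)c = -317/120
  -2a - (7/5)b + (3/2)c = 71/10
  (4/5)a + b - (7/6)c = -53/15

a = -11/4, b = 1, c = 2

Row-reduce the augmented matrix:
R1 ← R1 / (1/2).
R2 ← R2 + 2·R1.
R3 ← R3 − 4/5·R1.
R2 ← R2 / (-1/15).
R1 ← R1 − 2/3·R2.
R3 ← R3 − 7/15·R2.
R3 ← R3 / (-884/75).
R1 ← R1 + 93/5·R3.
R2 ← R2 − 51/2·R3.
Reading off the reduced rows gives a = -11/4, b = 1, c = 2.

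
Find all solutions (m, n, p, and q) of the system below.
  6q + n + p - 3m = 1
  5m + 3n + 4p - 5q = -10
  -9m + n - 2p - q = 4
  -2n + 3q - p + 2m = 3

infinitely many solutions

Row-reduce:
R1 ← R1 / (-3).
R2 ← R2 − 5·R1.
R3 ← R3 + 9·R1.
R4 ← R4 − 2·R1.
R2 ← R2 / (14/3).
R1 ← R1 + 1/3·R2.
R3 ← R3 + 2·R2.
R4 ← R4 + 4/3·R2.
R3 ← R3 / (-18/7).
R1 ← R1 − 1/14·R3.
R2 ← R2 − 17/14·R3.
R4 ← R4 − 9/7·R3.
Rank is 3 with 4 unknowns, leaving q free.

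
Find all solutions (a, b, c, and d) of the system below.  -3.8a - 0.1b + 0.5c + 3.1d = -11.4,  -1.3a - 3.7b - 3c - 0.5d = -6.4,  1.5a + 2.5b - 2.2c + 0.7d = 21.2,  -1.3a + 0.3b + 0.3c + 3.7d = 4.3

Row-reduce the augmented matrix:
R1 ← R1 / (-19/5).
R2 ← R2 + 13/10·R1.
R3 ← R3 − 3/2·R1.
R4 ← R4 + 13/10·R1.
R2 ← R2 / (-1393/380).
R1 ← R1 − 1/38·R2.
R3 ← R3 − 187/76·R2.
R4 ← R4 − 127/380·R2.
R3 ← R3 / (-28773/6965).
R1 ← R1 + 215/1393·R3.
R2 ← R2 − 1205/1393·R3.
R4 ← R4 + 2231/13930·R3.
R4 ← R4 / (6163/2502).
R1 ← R1 + 24737/28773·R4.
R2 ← R2 − 17528/28773·R4.
R3 ← R3 + 6103/28773·R4.
Reading off the reduced rows gives a = 5, b = 2, c = -3, d = 3.

a = 5, b = 2, c = -3, d = 3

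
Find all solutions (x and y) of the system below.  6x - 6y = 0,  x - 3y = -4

x = 2, y = 2

Row-reduce the augmented matrix:
R1 ← R1 / (6).
R2 ← R2 − 1·R1.
R2 ← R2 / (-2).
R1 ← R1 + 1·R2.
Reading off the reduced rows gives x = 2, y = 2.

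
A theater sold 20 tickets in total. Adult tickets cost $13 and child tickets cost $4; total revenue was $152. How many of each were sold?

adult tickets: 8, child tickets: 12

Let a = adult tickets, c = child tickets.
  a + c = 20
  13a + 4c = 152
From equation 1: a = 20 − c.
Substitute into equation 2 and solve: c = 12.
Then a = 8.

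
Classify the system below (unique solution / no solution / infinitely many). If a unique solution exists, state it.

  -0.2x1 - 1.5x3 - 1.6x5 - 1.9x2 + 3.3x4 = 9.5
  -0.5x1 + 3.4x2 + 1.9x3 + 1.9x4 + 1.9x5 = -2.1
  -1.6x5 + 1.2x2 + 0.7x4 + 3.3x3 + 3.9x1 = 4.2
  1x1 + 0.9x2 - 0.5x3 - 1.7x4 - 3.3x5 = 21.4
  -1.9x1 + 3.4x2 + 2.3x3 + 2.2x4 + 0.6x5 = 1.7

Row-reduce the augmented matrix:
R1 ← R1 / (-1/5).
R2 ← R2 + 1/2·R1.
R3 ← R3 − 39/10·R1.
R4 ← R4 − 1·R1.
R5 ← R5 + 19/10·R1.
R2 ← R2 / (163/20).
R1 ← R1 − 19/2·R2.
R3 ← R3 + 717/20·R2.
R4 ← R4 + 43/5·R2.
R5 ← R5 − 429/20·R2.
R3 ← R3 / (-894/815).
R1 ← R1 − 149/163·R3.
R2 ← R2 − 113/163·R3.
R4 ← R4 + 1661/815·R3.
R5 ← R5 − 1369/815·R3.
R4 ← R4 / (-272059/4470).
R1 ← R1 − 131/6·R4.
R2 ← R2 − 20275/894·R4.
R3 ← R3 + 30251/894·R4.
R5 ← R5 − 99238/2235·R4.
R5 ← R5 / (-25216621/5441180).
R1 ← R1 + 1001151/544118·R5.
R2 ← R2 + 410173/544118·R5.
R3 ← R3 − 541510/272059·R5.
R4 ← R4 + 68369/544118·R5.
Reading off the reduced rows gives x1 = 1, x2 = 4, x3 = -4, x4 = 1, x5 = -5.

x1 = 1, x2 = 4, x3 = -4, x4 = 1, x5 = -5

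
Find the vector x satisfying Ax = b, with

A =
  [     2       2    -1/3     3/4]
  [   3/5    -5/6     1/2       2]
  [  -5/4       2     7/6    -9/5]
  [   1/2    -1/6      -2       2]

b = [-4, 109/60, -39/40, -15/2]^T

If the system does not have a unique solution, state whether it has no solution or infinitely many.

Row-reduce the augmented matrix:
R1 ← R1 / (2).
R2 ← R2 − 3/5·R1.
R3 ← R3 + 5/4·R1.
R4 ← R4 − 1/2·R1.
R2 ← R2 / (-43/30).
R1 ← R1 − 1·R2.
R3 ← R3 − 13/4·R2.
R4 ← R4 + 2/3·R2.
R3 ← R3 / (2393/1032).
R1 ← R1 − 65/258·R3.
R2 ← R2 + 18/43·R3.
R4 ← R4 + 1133/516·R3.
R4 ← R4 / (338603/95720).
R1 ← R1 − 6321/4786·R4.
R2 ← R2 + 35997/47860·R4.
R3 ← R3 − 55593/47860·R4.
Reading off the reduced rows gives x_1 = 3/2, x_2 = -5/2, x_3 = 3, x_4 = -4/3.

x_1 = 3/2, x_2 = -5/2, x_3 = 3, x_4 = -4/3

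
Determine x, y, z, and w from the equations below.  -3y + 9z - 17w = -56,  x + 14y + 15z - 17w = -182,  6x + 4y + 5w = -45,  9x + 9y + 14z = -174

x = -5, y = -5, z = -6, w = 1

Row-reduce the augmented matrix:
Swap R1 and R2.
R3 ← R3 − 6·R1.
R4 ← R4 − 9·R1.
R2 ← R2 / (-3).
R1 ← R1 − 14·R2.
R3 ← R3 + 80·R2.
R4 ← R4 + 117·R2.
R3 ← R3 / (-330).
R1 ← R1 − 57·R3.
R2 ← R2 + 3·R3.
R4 ← R4 + 472·R3.
R4 ← R4 / (7204/495).
R1 ← R1 − 149/330·R4.
R2 ← R2 − 63/110·R4.
R3 ← R3 + 1681/990·R4.
Reading off the reduced rows gives x = -5, y = -5, z = -6, w = 1.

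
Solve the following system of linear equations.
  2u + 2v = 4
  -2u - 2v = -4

Row-reduce:
R1 ← R1 / (2).
R2 ← R2 + 2·R1.
Rank is 1 with 2 unknowns, leaving v free.

infinitely many solutions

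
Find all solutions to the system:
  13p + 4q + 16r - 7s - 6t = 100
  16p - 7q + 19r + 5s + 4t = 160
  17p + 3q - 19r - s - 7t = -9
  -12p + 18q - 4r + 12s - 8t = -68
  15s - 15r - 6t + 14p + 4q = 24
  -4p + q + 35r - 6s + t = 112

no solution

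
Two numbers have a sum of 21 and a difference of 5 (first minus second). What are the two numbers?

Let x = first number, y = second number.
  x + y = 21
  x - y = 5
From equation 1: x = 21 − y.
Substitute into equation 2 and solve: y = 8.
Then x = 13.

first number: 13, second number: 8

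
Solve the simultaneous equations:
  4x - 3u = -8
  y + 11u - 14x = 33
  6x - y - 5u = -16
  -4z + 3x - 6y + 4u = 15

Row-reduce:
R1 ← R1 / (4).
R2 ← R2 + 14·R1.
R3 ← R3 − 6·R1.
R4 ← R4 − 3·R1.
R3 ← R3 + 1·R2.
R4 ← R4 + 6·R2.
Swap R3 and R4.
R3 ← R3 / (-4).
Row 4 reduces to 0 = 1, a contradiction. The system is inconsistent.

no solution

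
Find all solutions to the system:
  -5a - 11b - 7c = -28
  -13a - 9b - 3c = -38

infinitely many solutions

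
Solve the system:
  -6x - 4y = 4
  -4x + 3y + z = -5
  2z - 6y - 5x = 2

Row-reduce the augmented matrix:
R1 ← R1 / (-6).
R2 ← R2 + 4·R1.
R3 ← R3 + 5·R1.
R2 ← R2 / (17/3).
R1 ← R1 − 2/3·R2.
R3 ← R3 + 8/3·R2.
R3 ← R3 / (42/17).
R1 ← R1 + 2/17·R3.
R2 ← R2 − 3/17·R3.
Reading off the reduced rows gives x = 0, y = -1, z = -2.

x = 0, y = -1, z = -2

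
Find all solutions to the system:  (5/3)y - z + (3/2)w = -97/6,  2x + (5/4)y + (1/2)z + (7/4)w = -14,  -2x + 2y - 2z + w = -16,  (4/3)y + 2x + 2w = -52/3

no solution

Row-reduce:
Swap R1 and R2.
R1 ← R1 / (2).
R3 ← R3 + 2·R1.
R4 ← R4 − 2·R1.
R2 ← R2 / (5/3).
R1 ← R1 − 5/8·R2.
R3 ← R3 − 13/4·R2.
R4 ← R4 − 1/12·R2.
R3 ← R3 / (9/20).
R1 ← R1 − 5/8·R3.
R2 ← R2 + 3/5·R3.
R4 ← R4 + 9/20·R3.
Row 4 reduces to 0 = -1, a contradiction. The system is inconsistent.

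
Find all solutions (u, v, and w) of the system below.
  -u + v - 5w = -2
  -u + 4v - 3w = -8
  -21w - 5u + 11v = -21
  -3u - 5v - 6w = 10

Row-reduce:
R1 ← R1 / (-1).
R2 ← R2 + 1·R1.
R3 ← R3 + 5·R1.
R4 ← R4 + 3·R1.
R2 ← R2 / (3).
R1 ← R1 + 1·R2.
R3 ← R3 − 6·R2.
R4 ← R4 + 8·R2.
Swap R3 and R4.
R3 ← R3 / (43/3).
R1 ← R1 − 17/3·R3.
R2 ← R2 − 2/3·R3.
Row 4 reduces to 0 = 1, a contradiction. The system is inconsistent.

no solution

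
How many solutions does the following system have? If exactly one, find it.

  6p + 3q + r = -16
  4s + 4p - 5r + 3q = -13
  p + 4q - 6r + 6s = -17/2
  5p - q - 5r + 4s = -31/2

Row-reduce the augmented matrix:
R1 ← R1 / (6).
R2 ← R2 − 4·R1.
R3 ← R3 − 1·R1.
R4 ← R4 − 5·R1.
R1 ← R1 − 1/2·R2.
R3 ← R3 − 7/2·R2.
R4 ← R4 + 7/2·R2.
R3 ← R3 / (41/3).
R1 ← R1 − 3·R3.
R2 ← R2 + 17/3·R3.
R4 ← R4 + 77/3·R3.
R4 ← R4 / (122/41).
R1 ← R1 + 10/41·R4.
R2 ← R2 − 28/41·R4.
R3 ← R3 + 24/41·R4.
Reading off the reduced rows gives p = -5/2, q = 0, r = -1, s = -2.

p = -5/2, q = 0, r = -1, s = -2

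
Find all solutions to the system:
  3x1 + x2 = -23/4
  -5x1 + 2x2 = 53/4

x1 = -9/4, x2 = 1

Row-reduce the augmented matrix:
R1 ← R1 / (3).
R2 ← R2 + 5·R1.
R2 ← R2 / (11/3).
R1 ← R1 − 1/3·R2.
Reading off the reduced rows gives x1 = -9/4, x2 = 1.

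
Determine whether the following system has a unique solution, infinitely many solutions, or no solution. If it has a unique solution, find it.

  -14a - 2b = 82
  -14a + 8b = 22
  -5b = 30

Row-reduce the augmented matrix:
R1 ← R1 / (-14).
R2 ← R2 + 14·R1.
R2 ← R2 / (10).
R1 ← R1 − 1/7·R2.
R3 ← R3 + 5·R2.
R3 reduces to 0 = 0, so the extra equation is consistent.
Reading off the reduced rows gives a = -5, b = -6.

a = -5, b = -6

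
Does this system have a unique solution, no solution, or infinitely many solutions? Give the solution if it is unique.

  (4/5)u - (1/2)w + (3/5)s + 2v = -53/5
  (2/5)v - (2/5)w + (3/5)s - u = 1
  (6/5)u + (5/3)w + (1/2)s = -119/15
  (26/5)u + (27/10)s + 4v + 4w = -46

no solution

Row-reduce:
R1 ← R1 / (4/5).
R2 ← R2 + 1·R1.
R3 ← R3 − 6/5·R1.
R4 ← R4 − 26/5·R1.
R2 ← R2 / (29/10).
R1 ← R1 − 5/2·R2.
R3 ← R3 + 3·R2.
R4 ← R4 + 9·R2.
R3 ← R3 / (118/87).
R1 ← R1 − 15/58·R3.
R2 ← R2 + 41/116·R3.
R4 ← R4 − 118/29·R3.
Row 4 reduces to 0 = -1, a contradiction. The system is inconsistent.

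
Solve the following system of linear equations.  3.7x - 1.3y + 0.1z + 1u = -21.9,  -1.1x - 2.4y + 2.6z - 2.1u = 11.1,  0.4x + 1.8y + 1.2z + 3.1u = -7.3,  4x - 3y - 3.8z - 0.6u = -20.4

x = -6, y = -1, z = 0, u = -1

Row-reduce the augmented matrix:
R1 ← R1 / (37/10).
R2 ← R2 + 11/10·R1.
R3 ← R3 − 2/5·R1.
R4 ← R4 − 4·R1.
R2 ← R2 / (-1031/370).
R1 ← R1 + 13/37·R2.
R3 ← R3 − 359/185·R2.
R4 ← R4 + 59/37·R2.
R3 ← R3 / (15571/5155).
R1 ← R1 + 314/1031·R3.
R2 ← R2 + 973/1031·R3.
R4 ← R4 + 27904/5155·R3.
R4 ← R4 / (191708/77855).
R1 ← R1 − 10474/15571·R4.
R2 ← R2 − 37043/31142·R4.
R3 ← R3 − 17903/31142·R4.
Reading off the reduced rows gives x = -6, y = -1, z = 0, u = -1.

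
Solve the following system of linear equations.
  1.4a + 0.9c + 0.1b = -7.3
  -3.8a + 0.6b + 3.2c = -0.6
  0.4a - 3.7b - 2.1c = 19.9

Row-reduce the augmented matrix:
R1 ← R1 / (7/5).
R2 ← R2 + 19/5·R1.
R3 ← R3 − 2/5·R1.
R2 ← R2 / (61/70).
R1 ← R1 − 1/14·R2.
R3 ← R3 + 261/70·R2.
R3 ← R3 / (1329/61).
R1 ← R1 − 11/61·R3.
R2 ← R2 − 395/61·R3.
Reading off the reduced rows gives a = -3, b = -4, c = -3.

a = -3, b = -4, c = -3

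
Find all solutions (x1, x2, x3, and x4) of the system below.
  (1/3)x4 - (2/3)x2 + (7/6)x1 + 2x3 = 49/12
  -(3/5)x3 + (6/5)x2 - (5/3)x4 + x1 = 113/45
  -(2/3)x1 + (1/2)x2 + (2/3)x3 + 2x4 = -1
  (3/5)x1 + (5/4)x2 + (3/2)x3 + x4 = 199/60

x1 = 3/2, x2 = 2/3, x3 = 3/2, x4 = -2/3

Row-reduce the augmented matrix:
R1 ← R1 / (7/6).
R2 ← R2 − 1·R1.
R3 ← R3 + 2/3·R1.
R4 ← R4 − 3/5·R1.
R2 ← R2 / (62/35).
R1 ← R1 + 4/7·R2.
R3 ← R3 − 5/42·R2.
R4 ← R4 − 223/140·R2.
R3 ← R3 / (731/372).
R1 ← R1 − 30/31·R3.
R2 ← R2 + 81/62·R3.
R4 ← R4 − 633/248·R3.
R4 ← R4 / (-9463/21930).
R1 ← R1 + 3262/2193·R4.
R2 ← R2 − 968/2193·R4.
R3 ← R3 − 2591/2193·R4.
Reading off the reduced rows gives x1 = 3/2, x2 = 2/3, x3 = 3/2, x4 = -2/3.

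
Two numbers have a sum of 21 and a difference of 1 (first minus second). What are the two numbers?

Let x = first number, y = second number.
  x + y = 21
  x - y = 1
Row-reduce the augmented matrix:
R2 ← R2 − 1·R1.
R2 ← R2 / (-2).
R1 ← R1 − 1·R2.
Reading off the reduced rows gives x = 11, y = 10.

first number: 11, second number: 10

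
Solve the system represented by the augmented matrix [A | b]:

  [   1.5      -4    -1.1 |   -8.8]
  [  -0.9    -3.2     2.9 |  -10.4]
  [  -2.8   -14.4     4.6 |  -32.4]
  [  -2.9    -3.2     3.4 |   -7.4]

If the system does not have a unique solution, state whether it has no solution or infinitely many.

x_1 = -2, x_2 = 2, x_3 = -2

Row-reduce the augmented matrix:
R1 ← R1 / (3/2).
R2 ← R2 + 9/10·R1.
R3 ← R3 + 14/5·R1.
R4 ← R4 + 29/10·R1.
R2 ← R2 / (-28/5).
R1 ← R1 + 8/3·R2.
R3 ← R3 + 328/15·R2.
R4 ← R4 + 164/15·R2.
R3 ← R3 / (-31/5).
R1 ← R1 + 9/5·R3.
R2 ← R2 + 2/5·R3.
R4 ← R4 + 31/10·R3.
R4 reduces to 0 = 0, so the extra equation is consistent.
Reading off the reduced rows gives x_1 = -2, x_2 = 2, x_3 = -2.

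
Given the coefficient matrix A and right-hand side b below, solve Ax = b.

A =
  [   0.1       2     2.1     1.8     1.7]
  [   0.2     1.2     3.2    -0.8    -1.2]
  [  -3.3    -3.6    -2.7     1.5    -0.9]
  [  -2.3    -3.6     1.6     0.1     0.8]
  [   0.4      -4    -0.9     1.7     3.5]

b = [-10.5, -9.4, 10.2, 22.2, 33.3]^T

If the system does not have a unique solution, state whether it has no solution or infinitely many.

Row-reduce the augmented matrix:
R1 ← R1 / (1/10).
R2 ← R2 − 1/5·R1.
R3 ← R3 + 33/10·R1.
R4 ← R4 + 23/10·R1.
R5 ← R5 − 2/5·R1.
R2 ← R2 / (-14/5).
R1 ← R1 − 20·R2.
R3 ← R3 − 312/5·R2.
R4 ← R4 − 212/5·R2.
R5 ← R5 + 12·R2.
R3 ← R3 / (1551/35).
R1 ← R1 − 97/7·R3.
R2 ← R2 − 5/14·R3.
R4 ← R4 − 2433/70·R3.
R5 ← R5 + 351/70·R3.
R4 ← R4 / (8303/2068).
R1 ← R1 + 1871/1034·R4.
R2 ← R2 − 3869/2068·R4.
R3 ← R3 + 867/1034·R4.
R5 ← R5 − 94639/10340·R4.
R5 ← R5 / (-12458/2185).
R1 ← R1 − 18698/8303·R5.
R2 ← R2 + 11642/8303·R5.
R3 ← R3 − 3885/8303·R5.
R4 ← R4 − 15206/8303·R5.
Reading off the reduced rows gives x_1 = 1, x_2 = -6, x_3 = 0, x_4 = -3, x_5 = 4.

x_1 = 1, x_2 = -6, x_3 = 0, x_4 = -3, x_5 = 4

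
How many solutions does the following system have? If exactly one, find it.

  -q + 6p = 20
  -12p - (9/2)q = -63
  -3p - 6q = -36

Row-reduce:
R1 ← R1 / (6).
R2 ← R2 + 12·R1.
R3 ← R3 + 3·R1.
R2 ← R2 / (-13/2).
R1 ← R1 + 1/6·R2.
R3 ← R3 + 13/2·R2.
Row 3 reduces to 0 = -3, a contradiction. The system is inconsistent.

no solution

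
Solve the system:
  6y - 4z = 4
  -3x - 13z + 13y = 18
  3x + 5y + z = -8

Row-reduce:
Swap R1 and R2.
R1 ← R1 / (-3).
R3 ← R3 − 3·R1.
R2 ← R2 / (6).
R1 ← R1 + 13/3·R2.
R3 ← R3 − 18·R2.
Row 3 reduces to 0 = -2, a contradiction. The system is inconsistent.

no solution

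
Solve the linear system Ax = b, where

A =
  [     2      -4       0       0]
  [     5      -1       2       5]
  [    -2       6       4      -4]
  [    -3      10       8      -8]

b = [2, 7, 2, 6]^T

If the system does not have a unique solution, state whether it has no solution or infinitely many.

Row-reduce:
R1 ← R1 / (2).
R2 ← R2 − 5·R1.
R3 ← R3 + 2·R1.
R4 ← R4 + 3·R1.
R2 ← R2 / (9).
R1 ← R1 + 2·R2.
R3 ← R3 − 2·R2.
R4 ← R4 − 4·R2.
R3 ← R3 / (32/9).
R1 ← R1 − 4/9·R3.
R2 ← R2 − 2/9·R3.
R4 ← R4 − 64/9·R3.
Row 4 reduces to 0 = 1, a contradiction. The system is inconsistent.

no solution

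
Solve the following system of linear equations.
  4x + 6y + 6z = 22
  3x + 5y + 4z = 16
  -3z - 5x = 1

x = -2, y = 2, z = 3

Row-reduce the augmented matrix:
R1 ← R1 / (4).
R2 ← R2 − 3·R1.
R3 ← R3 + 5·R1.
R2 ← R2 / (1/2).
R1 ← R1 − 3/2·R2.
R3 ← R3 − 15/2·R2.
R3 ← R3 / (12).
R1 ← R1 − 3·R3.
R2 ← R2 + 1·R3.
Reading off the reduced rows gives x = -2, y = 2, z = 3.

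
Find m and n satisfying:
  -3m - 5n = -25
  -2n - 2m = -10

m = 0, n = 5

Row-reduce the augmented matrix:
R1 ← R1 / (-3).
R2 ← R2 + 2·R1.
R2 ← R2 / (4/3).
R1 ← R1 − 5/3·R2.
Reading off the reduced rows gives m = 0, n = 5.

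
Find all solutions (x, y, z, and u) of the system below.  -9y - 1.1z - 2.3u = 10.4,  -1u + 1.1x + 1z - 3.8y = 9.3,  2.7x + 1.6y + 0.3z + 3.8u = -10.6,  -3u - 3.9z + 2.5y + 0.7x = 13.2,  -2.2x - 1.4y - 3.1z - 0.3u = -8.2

x = 3, y = 0, z = 1, u = -5

Row-reduce the augmented matrix:
Swap R1 and R2.
R1 ← R1 / (11/10).
R3 ← R3 − 27/10·R1.
R4 ← R4 − 7/10·R1.
R5 ← R5 + 11/5·R1.
R2 ← R2 / (-9).
R1 ← R1 + 38/11·R2.
R3 ← R3 − 601/55·R2.
R4 ← R4 − 541/110·R2.
R5 ← R5 + 9·R2.
R3 ← R3 / (-8638/2475).
R1 ← R1 − 659/495·R3.
R2 ← R2 − 11/90·R3.
R4 ← R4 + 50861/9900·R3.
R4 ← R4 / (-602355/69104).
R1 ← R1 − 22361/17276·R4.
R2 ← R2 − 13019/34552·R4.
R3 ← R3 + 17137/17276·R4.
R5 reduces to 0 = 0, so the extra equation is consistent.
Reading off the reduced rows gives x = 3, y = 0, z = 1, u = -5.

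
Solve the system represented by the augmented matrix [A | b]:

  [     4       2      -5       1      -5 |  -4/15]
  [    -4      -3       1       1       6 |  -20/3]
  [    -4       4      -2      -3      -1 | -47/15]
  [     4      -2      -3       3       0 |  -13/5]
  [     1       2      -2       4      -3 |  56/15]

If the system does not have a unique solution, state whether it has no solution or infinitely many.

Row-reduce the augmented matrix:
R1 ← R1 / (4).
R2 ← R2 + 4·R1.
R3 ← R3 + 4·R1.
R4 ← R4 − 4·R1.
R5 ← R5 − 1·R1.
R2 ← R2 / (-1).
R1 ← R1 − 1/2·R2.
R3 ← R3 − 6·R2.
R4 ← R4 + 4·R2.
R5 ← R5 − 3/2·R2.
R3 ← R3 / (-31).
R1 ← R1 + 13/4·R3.
R2 ← R2 − 4·R3.
R4 ← R4 − 18·R3.
R5 ← R5 + 27/4·R3.
R4 ← R4 / (-6/31).
R1 ← R1 − 25/124·R4.
R2 ← R2 + 22/31·R4.
R3 ← R3 + 10/31·R4.
R5 ← R5 − 567/124·R4.
R5 ← R5 / (187/8).
R1 ← R1 − 7/24·R5.
R2 ← R2 + 14/3·R5.
R3 ← R3 + 5/3·R5.
R4 ← R4 + 31/6·R5.
Reading off the reduced rows gives x_1 = 3/5, x_2 = 1, x_3 = 5/3, x_4 = 2/3, x_5 = -3/5.

x_1 = 3/5, x_2 = 1, x_3 = 5/3, x_4 = 2/3, x_5 = -3/5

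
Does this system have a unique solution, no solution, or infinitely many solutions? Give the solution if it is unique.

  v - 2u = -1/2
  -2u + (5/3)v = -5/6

u = 0, v = -1/2

Row-reduce the augmented matrix:
R1 ← R1 / (-2).
R2 ← R2 + 2·R1.
R2 ← R2 / (2/3).
R1 ← R1 + 1/2·R2.
Reading off the reduced rows gives u = 0, v = -1/2.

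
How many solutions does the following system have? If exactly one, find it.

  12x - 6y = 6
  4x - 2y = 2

Row-reduce:
R1 ← R1 / (12).
R2 ← R2 − 4·R1.
Rank is 1 with 2 unknowns, leaving y free.

infinitely many solutions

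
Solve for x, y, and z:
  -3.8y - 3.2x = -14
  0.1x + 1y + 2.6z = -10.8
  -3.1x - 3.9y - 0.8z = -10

x = 2, y = 2, z = -5

Row-reduce the augmented matrix:
R1 ← R1 / (-16/5).
R2 ← R2 − 1/10·R1.
R3 ← R3 + 31/10·R1.
R2 ← R2 / (141/160).
R1 ← R1 − 19/16·R2.
R3 ← R3 + 7/32·R2.
R3 ← R3 / (-109/705).
R1 ← R1 + 494/141·R3.
R2 ← R2 − 416/141·R3.
Reading off the reduced rows gives x = 2, y = 2, z = -5.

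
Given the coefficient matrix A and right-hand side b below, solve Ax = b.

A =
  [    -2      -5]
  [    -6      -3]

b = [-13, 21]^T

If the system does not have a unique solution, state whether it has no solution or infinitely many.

Row-reduce the augmented matrix:
R1 ← R1 / (-2).
R2 ← R2 + 6·R1.
R2 ← R2 / (12).
R1 ← R1 − 5/2·R2.
Reading off the reduced rows gives x_1 = -6, x_2 = 5.

x_1 = -6, x_2 = 5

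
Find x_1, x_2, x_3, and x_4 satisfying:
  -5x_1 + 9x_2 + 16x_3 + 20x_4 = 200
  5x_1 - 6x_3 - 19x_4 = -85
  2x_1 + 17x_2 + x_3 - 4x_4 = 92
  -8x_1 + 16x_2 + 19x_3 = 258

x_1 = -6, x_2 = 6, x_3 = 6, x_4 = 1

Row-reduce the augmented matrix:
R1 ← R1 / (-5).
R2 ← R2 − 5·R1.
R3 ← R3 − 2·R1.
R4 ← R4 + 8·R1.
R2 ← R2 / (9).
R1 ← R1 + 9/5·R2.
R3 ← R3 − 103/5·R2.
R4 ← R4 − 8/5·R2.
R3 ← R3 / (-697/45).
R1 ← R1 + 6/5·R3.
R2 ← R2 − 10/9·R3.
R4 ← R4 + 377/45·R3.
R4 ← R4 / (-23073/697).
R1 ← R1 + 2741/697·R4.
R2 ← R2 − 163/697·R4.
R3 ← R3 + 77/697·R4.
Reading off the reduced rows gives x_1 = -6, x_2 = 6, x_3 = 6, x_4 = 1.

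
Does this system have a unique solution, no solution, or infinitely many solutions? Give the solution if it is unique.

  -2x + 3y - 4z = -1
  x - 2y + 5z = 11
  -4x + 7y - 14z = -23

infinitely many solutions

Row-reduce:
R1 ← R1 / (-2).
R2 ← R2 − 1·R1.
R3 ← R3 + 4·R1.
R2 ← R2 / (-1/2).
R1 ← R1 + 3/2·R2.
R3 ← R3 − 1·R2.
Rank is 2 with 3 unknowns, leaving z free.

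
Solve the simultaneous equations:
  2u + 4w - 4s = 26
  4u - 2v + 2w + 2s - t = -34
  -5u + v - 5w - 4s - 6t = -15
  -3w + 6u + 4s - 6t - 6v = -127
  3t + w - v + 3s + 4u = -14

Row-reduce the augmented matrix:
R1 ← R1 / (2).
R2 ← R2 − 4·R1.
R3 ← R3 + 5·R1.
R4 ← R4 − 6·R1.
R5 ← R5 − 4·R1.
R2 ← R2 / (-2).
R3 ← R3 − 1·R2.
R4 ← R4 + 6·R2.
R5 ← R5 + 1·R2.
R3 ← R3 / (2).
R1 ← R1 − 2·R3.
R2 ← R2 − 3·R3.
R4 ← R4 − 3·R3.
R5 ← R5 + 4·R3.
R4 ← R4 / (-1/2).
R1 ← R1 − 7·R4.
R2 ← R2 − 17/2·R4.
R3 ← R3 + 9/2·R4.
R5 ← R5 + 12·R4.
R5 ← R5 / (-343/2).
R1 ← R1 − 101·R5.
R2 ← R2 − 125·R5.
R3 ← R3 + 64·R5.
R4 ← R4 + 27/2·R5.
Reading off the reduced rows gives u = -5, v = 5, w = 5, s = -4, t = 6.

u = -5, v = 5, w = 5, s = -4, t = 6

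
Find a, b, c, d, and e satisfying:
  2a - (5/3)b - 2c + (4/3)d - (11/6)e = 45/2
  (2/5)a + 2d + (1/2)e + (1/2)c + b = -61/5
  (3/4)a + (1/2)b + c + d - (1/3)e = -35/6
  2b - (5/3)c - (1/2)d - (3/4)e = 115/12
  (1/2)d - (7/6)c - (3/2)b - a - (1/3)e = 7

Row-reduce the augmented matrix:
R1 ← R1 / (2).
R2 ← R2 − 2/5·R1.
R3 ← R3 − 3/4·R1.
R5 ← R5 + 1·R1.
R2 ← R2 / (4/3).
R1 ← R1 + 5/6·R2.
R3 ← R3 − 9/8·R2.
R4 ← R4 − 2·R2.
R5 ← R5 + 7/3·R2.
R3 ← R3 / (317/320).
R1 ← R1 + 7/16·R3.
R2 ← R2 − 27/40·R3.
R4 ← R4 + 181/60·R3.
R5 ← R5 + 71/120·R3.
R4 ← R4 / (-11471/1902).
R1 ← R1 − 420/317·R4.
R2 ← R2 − 620/317·R4.
R3 ← R3 + 308/317·R4.
R5 ← R5 − 6895/1902·R4.
R5 ← R5 / (-129461/68826).
R1 ← R1 + 42815/34413·R5.
R2 ← R2 + 8965/68826·R5.
R3 ← R3 − 1544/11471·R5.
R4 ← R4 − 36499/68826·R5.
Reading off the reduced rows gives a = 2, b = -2, c = -5, d = -3, e = -5.

a = 2, b = -2, c = -5, d = -3, e = -5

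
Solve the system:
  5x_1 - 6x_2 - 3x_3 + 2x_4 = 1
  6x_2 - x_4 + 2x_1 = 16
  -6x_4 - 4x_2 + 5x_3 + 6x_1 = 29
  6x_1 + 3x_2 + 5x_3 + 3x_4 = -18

x_1 = 2, x_2 = 1, x_3 = -3, x_4 = -6

Row-reduce the augmented matrix:
R1 ← R1 / (5).
R2 ← R2 − 2·R1.
R3 ← R3 − 6·R1.
R4 ← R4 − 6·R1.
R2 ← R2 / (42/5).
R1 ← R1 + 6/5·R2.
R3 ← R3 − 16/5·R2.
R4 ← R4 − 51/5·R2.
R3 ← R3 / (57/7).
R1 ← R1 + 3/7·R3.
R2 ← R2 − 1/7·R3.
R4 ← R4 − 50/7·R3.
R4 ← R4 / (363/38).
R1 ← R1 + 5/19·R4.
R2 ← R2 + 3/38·R4.
R3 ← R3 + 18/19·R4.
Reading off the reduced rows gives x_1 = 2, x_2 = 1, x_3 = -3, x_4 = -6.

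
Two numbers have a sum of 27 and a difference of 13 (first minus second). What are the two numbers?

Let x = first number, y = second number.
  x + y = 27
  x - y = 13
Row-reduce the augmented matrix:
R2 ← R2 − 1·R1.
R2 ← R2 / (-2).
R1 ← R1 − 1·R2.
Reading off the reduced rows gives x = 20, y = 7.

first number: 20, second number: 7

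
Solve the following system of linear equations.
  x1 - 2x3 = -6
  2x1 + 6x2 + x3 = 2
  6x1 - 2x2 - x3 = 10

x1 = 2, x2 = -1, x3 = 4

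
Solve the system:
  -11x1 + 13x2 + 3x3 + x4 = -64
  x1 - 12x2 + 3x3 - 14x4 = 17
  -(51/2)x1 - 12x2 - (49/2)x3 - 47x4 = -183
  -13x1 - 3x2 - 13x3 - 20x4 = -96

no solution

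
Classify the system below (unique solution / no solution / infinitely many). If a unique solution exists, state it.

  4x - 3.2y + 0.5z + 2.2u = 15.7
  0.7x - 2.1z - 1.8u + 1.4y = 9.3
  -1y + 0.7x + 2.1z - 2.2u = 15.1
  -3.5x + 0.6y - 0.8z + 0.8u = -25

Row-reduce the augmented matrix:
R1 ← R1 / (4).
R2 ← R2 − 7/10·R1.
R3 ← R3 − 7/10·R1.
R4 ← R4 + 7/2·R1.
R2 ← R2 / (49/25).
R1 ← R1 + 4/5·R2.
R3 ← R3 + 11/25·R2.
R4 ← R4 + 11/5·R2.
R3 ← R3 / (213/140).
R1 ← R1 + 43/56·R3.
R2 ← R2 + 125/112·R3.
R4 ← R4 + 789/280·R3.
R4 ← R4 / (-13478/2485).
R1 ← R1 + 2824/1491·R4.
R2 ← R2 + 718/213·R4.
R3 ← R3 + 3014/1491·R4.
Reading off the reduced rows gives x = 6, y = 0, z = 1, u = -4.

x = 6, y = 0, z = 1, u = -4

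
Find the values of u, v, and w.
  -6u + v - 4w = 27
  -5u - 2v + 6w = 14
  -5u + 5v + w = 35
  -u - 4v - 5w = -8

Row-reduce the augmented matrix:
R1 ← R1 / (-6).
R2 ← R2 + 5·R1.
R3 ← R3 + 5·R1.
R4 ← R4 + 1·R1.
R2 ← R2 / (-17/6).
R1 ← R1 + 1/6·R2.
R3 ← R3 − 25/6·R2.
R4 ← R4 + 25/6·R2.
R3 ← R3 / (307/17).
R1 ← R1 − 2/17·R3.
R2 ← R2 + 56/17·R3.
R4 ← R4 + 307/17·R3.
R4 reduces to 0 = 0, so the extra equation is consistent.
Reading off the reduced rows gives u = -4, v = 3, w = 0.

u = -4, v = 3, w = 0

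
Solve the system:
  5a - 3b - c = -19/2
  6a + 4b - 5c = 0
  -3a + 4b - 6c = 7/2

Row-reduce the augmented matrix:
R1 ← R1 / (5).
R2 ← R2 − 6·R1.
R3 ← R3 + 3·R1.
R2 ← R2 / (38/5).
R1 ← R1 + 3/5·R2.
R3 ← R3 − 11/5·R2.
R3 ← R3 / (-11/2).
R1 ← R1 + 1/2·R3.
R2 ← R2 + 1/2·R3.
Reading off the reduced rows gives a = -1/2, b = 2, c = 1.

a = -1/2, b = 2, c = 1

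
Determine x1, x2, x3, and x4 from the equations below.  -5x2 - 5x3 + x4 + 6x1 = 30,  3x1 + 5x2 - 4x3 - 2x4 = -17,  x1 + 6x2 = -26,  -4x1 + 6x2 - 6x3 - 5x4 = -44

Row-reduce the augmented matrix:
R1 ← R1 / (6).
R2 ← R2 − 3·R1.
R3 ← R3 − 1·R1.
R4 ← R4 + 4·R1.
R2 ← R2 / (15/2).
R1 ← R1 + 5/6·R2.
R3 ← R3 − 41/6·R2.
R4 ← R4 − 8/3·R2.
R3 ← R3 / (11/5).
R1 ← R1 + 1·R3.
R2 ← R2 + 1/5·R3.
R4 ← R4 + 44/5·R3.
R4 ← R4 / (5).
R1 ← R1 − 28/33·R4.
R2 ← R2 + 14/99·R4.
R3 ← R3 − 95/99·R4.
Reading off the reduced rows gives x1 = 4, x2 = -5, x3 = 3, x4 = -4.

x1 = 4, x2 = -5, x3 = 3, x4 = -4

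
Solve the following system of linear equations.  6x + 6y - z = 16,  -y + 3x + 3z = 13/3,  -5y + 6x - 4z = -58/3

Row-reduce the augmented matrix:
R1 ← R1 / (6).
R2 ← R2 − 3·R1.
R3 ← R3 − 6·R1.
R2 ← R2 / (-4).
R1 ← R1 − 1·R2.
R3 ← R3 + 11·R2.
R3 ← R3 / (-101/8).
R1 ← R1 − 17/24·R3.
R2 ← R2 + 7/8·R3.
Reading off the reduced rows gives x = 1/3, y = 8/3, z = 2.

x = 1/3, y = 8/3, z = 2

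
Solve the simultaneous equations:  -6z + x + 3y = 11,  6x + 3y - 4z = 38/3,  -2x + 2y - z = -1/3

x = 1, y = 0, z = -5/3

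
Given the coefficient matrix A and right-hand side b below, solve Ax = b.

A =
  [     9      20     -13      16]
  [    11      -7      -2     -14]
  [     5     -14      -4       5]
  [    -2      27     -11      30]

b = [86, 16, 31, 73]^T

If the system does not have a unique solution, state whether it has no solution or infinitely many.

Row-reduce:
R1 ← R1 / (9).
R2 ← R2 − 11·R1.
R3 ← R3 − 5·R1.
R4 ← R4 + 2·R1.
R2 ← R2 / (-283/9).
R1 ← R1 − 20/9·R2.
R3 ← R3 + 226/9·R2.
R4 ← R4 − 283/9·R2.
R3 ← R3 / (-2227/283).
R1 ← R1 + 131/283·R3.
R2 ← R2 + 125/283·R3.
Row 4 reduces to 0 = 3, a contradiction. The system is inconsistent.

no solution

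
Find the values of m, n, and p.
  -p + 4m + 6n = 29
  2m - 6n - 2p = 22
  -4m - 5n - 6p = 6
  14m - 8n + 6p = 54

m = 6, n = 0, p = -5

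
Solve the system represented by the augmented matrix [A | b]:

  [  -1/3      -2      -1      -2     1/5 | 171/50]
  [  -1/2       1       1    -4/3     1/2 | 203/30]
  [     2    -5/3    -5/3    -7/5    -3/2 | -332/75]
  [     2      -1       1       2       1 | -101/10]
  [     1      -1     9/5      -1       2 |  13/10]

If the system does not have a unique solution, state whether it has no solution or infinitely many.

Row-reduce the augmented matrix:
R1 ← R1 / (-1/3).
R2 ← R2 + 1/2·R1.
R3 ← R3 − 2·R1.
R4 ← R4 − 2·R1.
R5 ← R5 − 1·R1.
R2 ← R2 / (4).
R1 ← R1 − 6·R2.
R3 ← R3 + 41/3·R2.
R4 ← R4 + 13·R2.
R5 ← R5 + 7·R2.
R3 ← R3 / (7/8).
R1 ← R1 + 3/4·R3.
R2 ← R2 − 5/8·R3.
R4 ← R4 − 25/8·R3.
R5 ← R5 − 127/40·R3.
R4 ← R4 / (1445/63).
R1 ← R1 + 326/105·R4.
R2 ← R2 − 373/63·R4.
R3 ← R3 + 2774/315·R4.
R5 ← R5 − 37606/1575·R4.
R5 ← R5 / (6279/361250).
R1 ← R1 + 13401/36125·R5.
R2 ← R2 + 4379/7225·R5.
R3 ← R3 − 36367/36125·R5.
R4 ← R4 − 933/14450·R5.
Reading off the reduced rows gives x_1 = -3, x_2 = 0, x_3 = 5/2, x_4 = -13/5, x_5 = -7/5.

x_1 = -3, x_2 = 0, x_3 = 5/2, x_4 = -13/5, x_5 = -7/5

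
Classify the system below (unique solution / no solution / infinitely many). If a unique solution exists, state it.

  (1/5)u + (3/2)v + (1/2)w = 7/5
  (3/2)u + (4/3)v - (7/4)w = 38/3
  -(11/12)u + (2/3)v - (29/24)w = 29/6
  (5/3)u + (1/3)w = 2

no solution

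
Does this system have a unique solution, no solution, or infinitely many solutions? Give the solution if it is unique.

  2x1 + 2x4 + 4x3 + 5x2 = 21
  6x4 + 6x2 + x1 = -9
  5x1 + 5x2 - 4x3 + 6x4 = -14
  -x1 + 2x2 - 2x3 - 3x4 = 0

Row-reduce the augmented matrix:
R1 ← R1 / (2).
R2 ← R2 − 1·R1.
R3 ← R3 − 5·R1.
R4 ← R4 + 1·R1.
R2 ← R2 / (7/2).
R1 ← R1 − 5/2·R2.
R3 ← R3 + 15/2·R2.
R4 ← R4 − 9/2·R2.
R3 ← R3 / (-128/7).
R1 ← R1 − 24/7·R3.
R2 ← R2 + 4/7·R3.
R4 ← R4 − 18/7·R3.
R4 ← R4 / (-217/32).
R1 ← R1 + 3/8·R4.
R2 ← R2 − 17/16·R4.
R3 ← R3 + 41/64·R4.
Reading off the reduced rows gives x1 = 3, x2 = 1, x3 = 4, x4 = -3.

x1 = 3, x2 = 1, x3 = 4, x4 = -3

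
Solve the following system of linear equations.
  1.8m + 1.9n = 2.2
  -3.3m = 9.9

m = -3, n = 4

Row-reduce the augmented matrix:
R1 ← R1 / (9/5).
R2 ← R2 + 33/10·R1.
R2 ← R2 / (209/60).
R1 ← R1 − 19/18·R2.
Reading off the reduced rows gives m = -3, n = 4.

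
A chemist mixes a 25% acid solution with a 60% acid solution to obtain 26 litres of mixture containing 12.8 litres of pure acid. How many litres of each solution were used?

litres of solution A: 8, litres of solution B: 18

Let a = litres of solution A, b = litres of solution B.
  a + b = 26
  (3/5)b + (1/4)a = 64/5
From equation 1: a = 26 − b.
Substitute into equation 2 and solve: b = 18.
Then a = 8.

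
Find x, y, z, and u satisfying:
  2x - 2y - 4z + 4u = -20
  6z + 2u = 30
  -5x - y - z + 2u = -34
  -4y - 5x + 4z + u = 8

Row-reduce the augmented matrix:
R1 ← R1 / (2).
R3 ← R3 + 5·R1.
R4 ← R4 + 5·R1.
Swap R2 and R3.
R2 ← R2 / (-6).
R1 ← R1 + 1·R2.
R4 ← R4 + 9·R2.
R3 ← R3 / (6).
R1 ← R1 + 1/6·R3.
R2 ← R2 − 11/6·R3.
R4 ← R4 − 21/2·R3.
R4 ← R4 / (-21/2).
R1 ← R1 − 1/18·R4.
R2 ← R2 + 47/18·R4.
R3 ← R3 − 1/3·R4.
Reading off the reduced rows gives x = 5, y = -3, z = 6, u = -3.

x = 5, y = -3, z = 6, u = -3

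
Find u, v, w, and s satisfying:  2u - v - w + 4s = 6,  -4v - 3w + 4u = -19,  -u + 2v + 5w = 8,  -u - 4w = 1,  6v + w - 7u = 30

u = -5, v = -1, w = 1, s = 4

Row-reduce the augmented matrix:
R1 ← R1 / (2).
R2 ← R2 − 4·R1.
R3 ← R3 + 1·R1.
R4 ← R4 + 1·R1.
R5 ← R5 + 7·R1.
R2 ← R2 / (-2).
R1 ← R1 + 1/2·R2.
R3 ← R3 − 3/2·R2.
R4 ← R4 + 1/2·R2.
R5 ← R5 − 5/2·R2.
R3 ← R3 / (15/4).
R1 ← R1 + 1/4·R3.
R2 ← R2 − 1/2·R3.
R4 ← R4 + 17/4·R3.
R5 ← R5 + 15/4·R3.
R4 ← R4 / (-8/15).
R1 ← R1 − 56/15·R4.
R2 ← R2 − 68/15·R4.
R3 ← R3 + 16/15·R4.
R5 reduces to 0 = 0, so the extra equation is consistent.
Reading off the reduced rows gives u = -5, v = -1, w = 1, s = 4.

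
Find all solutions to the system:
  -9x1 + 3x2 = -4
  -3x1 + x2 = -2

Row-reduce:
R1 ← R1 / (-9).
R2 ← R2 + 3·R1.
Row 2 reduces to 0 = -2/3, a contradiction. The system is inconsistent.

no solution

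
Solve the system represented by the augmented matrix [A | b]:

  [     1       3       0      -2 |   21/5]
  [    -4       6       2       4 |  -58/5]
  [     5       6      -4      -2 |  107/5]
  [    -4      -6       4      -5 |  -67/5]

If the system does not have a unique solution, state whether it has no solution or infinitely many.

Row-reduce the augmented matrix:
R2 ← R2 + 4·R1.
R3 ← R3 − 5·R1.
R4 ← R4 + 4·R1.
R2 ← R2 / (18).
R1 ← R1 − 3·R2.
R3 ← R3 + 9·R2.
R4 ← R4 − 6·R2.
R3 ← R3 / (-3).
R1 ← R1 + 1/3·R3.
R2 ← R2 − 1/9·R3.
R4 ← R4 − 10/3·R3.
R4 ← R4 / (-5).
R1 ← R1 + 2·R4.
R3 ← R3 + 2·R4.
Reading off the reduced rows gives x_1 = 1, x_2 = 2/5, x_3 = -3, x_4 = -1.

x_1 = 1, x_2 = 2/5, x_3 = -3, x_4 = -1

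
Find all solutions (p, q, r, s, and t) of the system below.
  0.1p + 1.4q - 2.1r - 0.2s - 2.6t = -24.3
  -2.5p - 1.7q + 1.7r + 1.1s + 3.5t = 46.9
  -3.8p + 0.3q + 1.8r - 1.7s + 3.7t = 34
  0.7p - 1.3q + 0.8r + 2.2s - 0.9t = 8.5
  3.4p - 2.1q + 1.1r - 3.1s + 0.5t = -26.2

p = -5, q = -2, r = 2, s = 6, t = 6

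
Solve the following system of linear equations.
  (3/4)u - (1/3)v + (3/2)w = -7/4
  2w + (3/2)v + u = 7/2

Row-reduce:
R1 ← R1 / (3/4).
R2 ← R2 − 1·R1.
R2 ← R2 / (35/18).
R1 ← R1 + 4/9·R2.
Rank is 2 with 3 unknowns, leaving w free.

infinitely many solutions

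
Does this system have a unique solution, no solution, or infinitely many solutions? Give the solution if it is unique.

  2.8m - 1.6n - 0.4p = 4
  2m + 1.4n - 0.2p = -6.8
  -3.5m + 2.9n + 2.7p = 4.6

m = 0, n = -4, p = 6

Row-reduce the augmented matrix:
R1 ← R1 / (14/5).
R2 ← R2 − 2·R1.
R3 ← R3 + 7/2·R1.
R2 ← R2 / (89/35).
R1 ← R1 + 4/7·R2.
R3 ← R3 − 9/10·R2.
R3 ← R3 / (1931/890).
R1 ← R1 + 11/89·R3.
R2 ← R2 − 3/89·R3.
Reading off the reduced rows gives m = 0, n = -4, p = 6.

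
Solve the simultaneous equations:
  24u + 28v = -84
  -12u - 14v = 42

infinitely many solutions

Row-reduce:
R1 ← R1 / (24).
R2 ← R2 + 12·R1.
Rank is 1 with 2 unknowns, leaving v free.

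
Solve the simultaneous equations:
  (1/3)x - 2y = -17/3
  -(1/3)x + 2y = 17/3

Row-reduce:
R1 ← R1 / (1/3).
R2 ← R2 + 1/3·R1.
Rank is 1 with 2 unknowns, leaving y free.

infinitely many solutions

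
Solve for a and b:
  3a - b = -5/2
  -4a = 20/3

a = -5/3, b = -5/2

Row-reduce the augmented matrix:
R1 ← R1 / (3).
R2 ← R2 + 4·R1.
R2 ← R2 / (-4/3).
R1 ← R1 + 1/3·R2.
Reading off the reduced rows gives a = -5/3, b = -5/2.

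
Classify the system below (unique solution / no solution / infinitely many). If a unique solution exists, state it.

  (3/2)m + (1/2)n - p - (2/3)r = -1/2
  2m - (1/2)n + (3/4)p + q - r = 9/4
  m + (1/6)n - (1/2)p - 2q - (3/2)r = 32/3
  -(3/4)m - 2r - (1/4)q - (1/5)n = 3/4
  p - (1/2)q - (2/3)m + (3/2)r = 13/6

Row-reduce the augmented matrix:
R1 ← R1 / (3/2).
R2 ← R2 − 2·R1.
R3 ← R3 − 1·R1.
R4 ← R4 + 3/4·R1.
R5 ← R5 + 2/3·R1.
R2 ← R2 / (-7/6).
R1 ← R1 − 1/3·R2.
R3 ← R3 + 1/6·R2.
R4 ← R4 − 1/20·R2.
R5 ← R5 − 2/9·R2.
R3 ← R3 / (-11/84).
R1 ← R1 + 1/14·R3.
R2 ← R2 + 25/14·R3.
R4 ← R4 + 23/56·R3.
R5 ← R5 − 20/21·R3.
R4 ← R4 / (1433/220).
R1 ← R1 − 16/11·R4.
R2 ← R2 − 312/11·R4.
R3 ← R3 − 180/11·R4.
R5 ← R5 + 1049/66·R4.
R5 ← R5 / (-17743/4299).
R1 ← R1 + 165/1433·R5.
R2 ← R2 − 14695/1433·R5.
R3 ← R3 − 24166/4299·R5.
R4 ← R4 − 203/1433·R5.
Reading off the reduced rows gives m = 2, n = -5, p = 1, q = -5, r = 0.

m = 2, n = -5, p = 1, q = -5, r = 0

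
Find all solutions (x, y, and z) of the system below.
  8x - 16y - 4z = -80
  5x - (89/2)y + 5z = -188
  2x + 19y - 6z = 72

infinitely many solutions

Row-reduce:
R1 ← R1 / (8).
R2 ← R2 − 5·R1.
R3 ← R3 − 2·R1.
R2 ← R2 / (-69/2).
R1 ← R1 + 2·R2.
R3 ← R3 − 23·R2.
Rank is 2 with 3 unknowns, leaving z free.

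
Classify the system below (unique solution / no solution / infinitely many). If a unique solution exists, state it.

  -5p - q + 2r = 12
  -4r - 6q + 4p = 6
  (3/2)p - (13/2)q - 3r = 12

infinitely many solutions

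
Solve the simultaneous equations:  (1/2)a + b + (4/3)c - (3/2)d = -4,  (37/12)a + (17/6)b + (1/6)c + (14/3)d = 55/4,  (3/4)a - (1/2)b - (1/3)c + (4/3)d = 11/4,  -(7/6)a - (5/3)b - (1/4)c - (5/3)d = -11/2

infinitely many solutions

Row-reduce:
R1 ← R1 / (1/2).
R2 ← R2 − 37/12·R1.
R3 ← R3 − 3/4·R1.
R4 ← R4 + 7/6·R1.
R2 ← R2 / (-10/3).
R1 ← R1 − 2·R2.
R3 ← R3 + 2·R2.
R4 ← R4 − 2/3·R2.
R3 ← R3 / (5/2).
R1 ← R1 + 13/6·R3.
R2 ← R2 − 29/12·R3.
R4 ← R4 − 5/4·R3.
Rank is 3 with 4 unknowns, leaving d free.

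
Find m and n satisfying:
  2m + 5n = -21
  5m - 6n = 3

m = -3, n = -3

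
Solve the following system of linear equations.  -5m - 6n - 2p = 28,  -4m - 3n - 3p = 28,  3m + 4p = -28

Row-reduce:
R1 ← R1 / (-5).
R2 ← R2 + 4·R1.
R3 ← R3 − 3·R1.
R2 ← R2 / (9/5).
R1 ← R1 − 6/5·R2.
R3 ← R3 + 18/5·R2.
Rank is 2 with 3 unknowns, leaving p free.

infinitely many solutions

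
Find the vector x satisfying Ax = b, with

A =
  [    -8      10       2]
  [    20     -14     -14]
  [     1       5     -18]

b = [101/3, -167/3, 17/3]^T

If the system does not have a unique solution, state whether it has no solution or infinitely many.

x_1 = -1/3, x_2 = 3, x_3 = 1/2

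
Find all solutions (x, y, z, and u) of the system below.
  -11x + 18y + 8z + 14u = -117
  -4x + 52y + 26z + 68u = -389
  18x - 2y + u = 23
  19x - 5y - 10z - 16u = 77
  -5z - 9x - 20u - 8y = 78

no solution

Row-reduce:
R1 ← R1 / (-11).
R2 ← R2 + 4·R1.
R3 ← R3 − 18·R1.
R4 ← R4 − 19·R1.
R5 ← R5 + 9·R1.
R2 ← R2 / (500/11).
R1 ← R1 + 18/11·R2.
R3 ← R3 − 302/11·R2.
R4 ← R4 − 287/11·R2.
R5 ← R5 + 250/11·R2.
R3 ← R3 / (-107/125).
R1 ← R1 − 13/125·R3.
R2 ← R2 − 127/250·R3.
R4 ← R4 + 2359/250·R3.
R4 ← R4 / (27257/214).
R1 ← R1 + 77/107·R4.
R2 ← R2 + 1493/214·R4.
R3 ← R3 − 1761/107·R4.
Row 5 reduces to 0 = 1/2, a contradiction. The system is inconsistent.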